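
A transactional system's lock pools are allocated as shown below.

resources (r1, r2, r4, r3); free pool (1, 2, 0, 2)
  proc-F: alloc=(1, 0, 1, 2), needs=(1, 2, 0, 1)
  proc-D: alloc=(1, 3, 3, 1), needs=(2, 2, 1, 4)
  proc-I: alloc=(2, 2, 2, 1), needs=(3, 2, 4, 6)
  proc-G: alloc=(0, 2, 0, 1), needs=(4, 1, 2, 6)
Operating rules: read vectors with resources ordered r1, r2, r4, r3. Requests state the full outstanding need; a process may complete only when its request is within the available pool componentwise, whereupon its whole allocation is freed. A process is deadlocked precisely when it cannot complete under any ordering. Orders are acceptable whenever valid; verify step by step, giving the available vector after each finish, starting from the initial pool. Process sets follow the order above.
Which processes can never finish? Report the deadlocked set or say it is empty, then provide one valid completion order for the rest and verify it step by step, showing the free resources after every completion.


Deadlocked: proc-I and proc-G.
Key observation: the pool after proc-F, proc-D is (3, 5, 4, 5); every surviving request exceeds it in r3, so progress ends there.
The rest can finish in the order proc-F, proc-D. Step-by-step check:
  pool = (1, 2, 0, 2)
  run proc-F (needs (1, 2, 0, 1), free (1, 2, 0, 2)); after release of (1, 0, 1, 2) the pool is (2, 2, 1, 4)
  run proc-D (needs (2, 2, 1, 4), free (2, 2, 1, 4)); after release of (1, 3, 3, 1) the pool is (3, 5, 4, 5)
None of the blocked processes ever fits:
  proc-I still needs (3, 2, 4, 6) but only (3, 5, 4, 5) is free — short on r3
  proc-G still needs (4, 1, 2, 6) but only (3, 5, 4, 5) is free — short on r1 and r3


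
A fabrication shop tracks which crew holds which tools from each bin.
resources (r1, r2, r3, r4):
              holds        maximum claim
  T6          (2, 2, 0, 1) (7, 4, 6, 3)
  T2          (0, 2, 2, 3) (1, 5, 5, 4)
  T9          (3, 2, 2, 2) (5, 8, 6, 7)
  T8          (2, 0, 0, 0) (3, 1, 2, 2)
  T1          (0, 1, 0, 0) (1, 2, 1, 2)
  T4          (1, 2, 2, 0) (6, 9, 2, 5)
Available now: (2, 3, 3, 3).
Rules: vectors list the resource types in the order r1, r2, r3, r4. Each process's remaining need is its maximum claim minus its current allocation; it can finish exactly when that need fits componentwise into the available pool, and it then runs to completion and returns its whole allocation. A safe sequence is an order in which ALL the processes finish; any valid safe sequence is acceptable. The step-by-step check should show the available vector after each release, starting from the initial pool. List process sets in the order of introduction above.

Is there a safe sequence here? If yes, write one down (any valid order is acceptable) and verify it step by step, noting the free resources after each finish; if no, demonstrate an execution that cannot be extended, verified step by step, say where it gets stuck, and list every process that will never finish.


SAFE, for example via the order T8, T1, T2, T9, T6, T4.
Key observation: T2 is the earliest step where a requested resource binds exactly: need (1, 3, 3, 1), pool (4, 4, 3, 3) at its turn.
Verifying each step:
  pool = (2, 3, 3, 3)
  T8: need (1, 1, 2, 2) fits (2, 3, 3, 3); releases (2, 0, 0, 0), pool now (4, 3, 3, 3)
  T1: need (1, 1, 1, 2) fits (4, 3, 3, 3); releases (0, 1, 0, 0), pool now (4, 4, 3, 3)
  T2: need (1, 3, 3, 1) fits (4, 4, 3, 3); releases (0, 2, 2, 3), pool now (4, 6, 5, 6)
  T9: need (2, 6, 4, 5) fits (4, 6, 5, 6); releases (3, 2, 2, 2), pool now (7, 8, 7, 8)
  T6: need (5, 2, 6, 2) fits (7, 8, 7, 8); releases (2, 2, 0, 1), pool now (9, 10, 7, 9)
  T4: need (5, 7, 0, 5) fits (9, 10, 7, 9); releases (1, 2, 2, 0), pool now (10, 12, 9, 9)


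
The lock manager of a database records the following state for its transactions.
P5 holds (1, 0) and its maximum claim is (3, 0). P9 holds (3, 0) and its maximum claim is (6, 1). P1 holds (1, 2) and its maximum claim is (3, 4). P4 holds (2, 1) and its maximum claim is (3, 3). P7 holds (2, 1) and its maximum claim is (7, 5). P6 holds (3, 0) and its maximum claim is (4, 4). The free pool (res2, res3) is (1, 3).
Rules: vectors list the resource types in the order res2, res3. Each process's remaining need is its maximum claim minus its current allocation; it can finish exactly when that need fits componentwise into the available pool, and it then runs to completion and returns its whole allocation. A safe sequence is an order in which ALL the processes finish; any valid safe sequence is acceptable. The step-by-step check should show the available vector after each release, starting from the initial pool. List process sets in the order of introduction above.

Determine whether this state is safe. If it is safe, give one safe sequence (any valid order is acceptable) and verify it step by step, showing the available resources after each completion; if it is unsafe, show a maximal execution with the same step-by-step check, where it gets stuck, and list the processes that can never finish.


SAFE, for example via the order P4, P5, P9, P1, P7, P6.
Key observation: P4 is the earliest step where a requested resource binds exactly: need (1, 2), pool (1, 3) at its turn.
Walking it through:
  pool = (1, 3)
  P4: need (1, 2) fits (1, 3); releases (2, 1), pool now (3, 4)
  P5: need (2, 0) fits (3, 4); releases (1, 0), pool now (4, 4)
  P9: need (3, 1) fits (4, 4); releases (3, 0), pool now (7, 4)
  P1: need (2, 2) fits (7, 4); releases (1, 2), pool now (8, 6)
  P7: need (5, 4) fits (8, 6); releases (2, 1), pool now (10, 7)
  P6: need (1, 4) fits (10, 7); releases (3, 0), pool now (13, 7)


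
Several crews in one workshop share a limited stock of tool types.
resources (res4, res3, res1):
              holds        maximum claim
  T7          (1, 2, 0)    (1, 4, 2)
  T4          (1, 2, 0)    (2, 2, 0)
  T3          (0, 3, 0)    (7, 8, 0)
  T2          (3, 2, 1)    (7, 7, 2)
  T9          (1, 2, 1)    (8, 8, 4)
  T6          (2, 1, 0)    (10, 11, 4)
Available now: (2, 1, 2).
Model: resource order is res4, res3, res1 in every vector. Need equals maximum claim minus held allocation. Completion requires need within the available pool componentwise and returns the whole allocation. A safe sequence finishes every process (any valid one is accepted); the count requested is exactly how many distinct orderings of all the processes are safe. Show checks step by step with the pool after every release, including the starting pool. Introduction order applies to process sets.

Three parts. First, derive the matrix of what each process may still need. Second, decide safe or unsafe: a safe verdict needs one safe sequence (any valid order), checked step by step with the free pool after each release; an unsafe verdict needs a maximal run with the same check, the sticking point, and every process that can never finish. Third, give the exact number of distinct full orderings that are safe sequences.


(1) Need matrix, components ordered res4, res3, res1:
  T7: (0, 2, 2)
  T4: (1, 0, 0)
  T3: (7, 5, 0)
  T2: (4, 5, 1)
  T9: (7, 6, 3)
  T6: (8, 10, 4)
(2) SAFE, for example via the order T4, T7, T2, T9, T3, T6.
Key observation: the order's first zero-slack moment is T7 ((0, 2, 2) needed, (3, 3, 2) free — a requested resource with nothing to spare).
Walking it through:
  pool = (2, 1, 2)
  T4 needs (1, 0, 0) <= (2, 1, 2) -> finishes; pool += (1, 2, 0) = (3, 3, 2)
  T7 needs (0, 2, 2) <= (3, 3, 2) -> finishes; pool += (1, 2, 0) = (4, 5, 2)
  T2 needs (4, 5, 1) <= (4, 5, 2) -> finishes; pool += (3, 2, 1) = (7, 7, 3)
  T9 needs (7, 6, 3) <= (7, 7, 3) -> finishes; pool += (1, 2, 1) = (8, 9, 4)
  T3 needs (7, 5, 0) <= (8, 9, 4) -> finishes; pool += (0, 3, 0) = (8, 12, 4)
  T6 needs (8, 10, 4) <= (8, 12, 4) -> finishes; pool += (2, 1, 0) = (10, 13, 4)
(3) The exact count: 2 of the possible complete orderings are safe sequences.


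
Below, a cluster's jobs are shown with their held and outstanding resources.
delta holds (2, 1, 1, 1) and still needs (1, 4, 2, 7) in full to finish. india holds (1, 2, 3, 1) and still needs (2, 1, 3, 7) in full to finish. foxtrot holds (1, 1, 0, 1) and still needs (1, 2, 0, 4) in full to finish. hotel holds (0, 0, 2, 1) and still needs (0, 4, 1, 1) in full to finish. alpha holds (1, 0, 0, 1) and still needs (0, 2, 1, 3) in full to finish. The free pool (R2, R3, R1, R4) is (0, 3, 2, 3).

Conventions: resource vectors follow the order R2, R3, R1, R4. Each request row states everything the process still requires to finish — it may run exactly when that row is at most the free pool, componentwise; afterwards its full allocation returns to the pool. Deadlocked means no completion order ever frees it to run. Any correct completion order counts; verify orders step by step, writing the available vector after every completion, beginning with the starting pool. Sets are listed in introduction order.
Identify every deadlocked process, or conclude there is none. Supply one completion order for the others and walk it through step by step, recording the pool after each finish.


Deadlocked: delta and india.
Key observation: once alpha, foxtrot, hotel finish, the pool peaks at (2, 4, 4, 6) — and every remaining process still needs more R4 than that.
One completion order for the rest: alpha, foxtrot, hotel. Walking it through:
  pool = (0, 3, 2, 3)
  run alpha (needs (0, 2, 1, 3), free (0, 3, 2, 3)); after release of (1, 0, 0, 1) the pool is (1, 3, 2, 4)
  run foxtrot (needs (1, 2, 0, 4), free (1, 3, 2, 4)); after release of (1, 1, 0, 1) the pool is (2, 4, 2, 5)
  run hotel (needs (0, 4, 1, 1), free (2, 4, 2, 5)); after release of (0, 0, 2, 1) the pool is (2, 4, 4, 6)
The blocked processes can never fit:
  delta still needs (1, 4, 2, 7) but only (2, 4, 4, 6) is free — short on R4
  india still needs (2, 1, 3, 7) but only (2, 4, 4, 6) is free — short on R4


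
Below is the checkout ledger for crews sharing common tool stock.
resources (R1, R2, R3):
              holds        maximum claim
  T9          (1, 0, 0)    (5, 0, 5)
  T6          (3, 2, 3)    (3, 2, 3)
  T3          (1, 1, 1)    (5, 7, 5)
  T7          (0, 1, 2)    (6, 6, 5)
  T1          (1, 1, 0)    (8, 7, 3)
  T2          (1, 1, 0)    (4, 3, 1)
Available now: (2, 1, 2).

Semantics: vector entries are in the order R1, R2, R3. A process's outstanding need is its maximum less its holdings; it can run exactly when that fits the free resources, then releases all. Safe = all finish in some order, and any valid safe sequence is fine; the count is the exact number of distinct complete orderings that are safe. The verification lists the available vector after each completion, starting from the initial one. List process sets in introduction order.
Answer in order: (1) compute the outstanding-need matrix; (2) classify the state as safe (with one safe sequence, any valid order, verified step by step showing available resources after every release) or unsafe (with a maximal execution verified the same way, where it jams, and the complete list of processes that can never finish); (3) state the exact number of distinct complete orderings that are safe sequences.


(1) Outstanding need per process (order R1, R2, R3):
  T9: (4, 0, 5)
  T6: (0, 0, 0)
  T3: (4, 6, 4)
  T7: (6, 5, 3)
  T1: (7, 6, 3)
  T2: (3, 2, 1)
(2) UNSAFE.
Key observation: the wall is R2: completing T6, T2, T9 brings the pool only to (7, 4, 5), and all the rest need more.
The run T6, T2, T9 cannot be extended any further. Walking it through:
  pool = (2, 1, 2)
  T6: need (0, 0, 0) fits (2, 1, 2); releases (3, 2, 3), pool now (5, 3, 5)
  T2: need (3, 2, 1) fits (5, 3, 5); releases (1, 1, 0), pool now (6, 4, 5)
  T9: need (4, 0, 5) fits (6, 4, 5); releases (1, 0, 0), pool now (7, 4, 5)
  T3 cannot run: need (4, 6, 4) vs free (7, 4, 5) (insufficient R2)
  T7 cannot run: need (6, 5, 3) vs free (7, 4, 5) (insufficient R2)
  T1 cannot run: need (7, 6, 3) vs free (7, 4, 5) (insufficient R2)
Processes that can never finish: T3, T7 and T1.
(3) Exactly 0 of the possible complete orderings are safe sequences.


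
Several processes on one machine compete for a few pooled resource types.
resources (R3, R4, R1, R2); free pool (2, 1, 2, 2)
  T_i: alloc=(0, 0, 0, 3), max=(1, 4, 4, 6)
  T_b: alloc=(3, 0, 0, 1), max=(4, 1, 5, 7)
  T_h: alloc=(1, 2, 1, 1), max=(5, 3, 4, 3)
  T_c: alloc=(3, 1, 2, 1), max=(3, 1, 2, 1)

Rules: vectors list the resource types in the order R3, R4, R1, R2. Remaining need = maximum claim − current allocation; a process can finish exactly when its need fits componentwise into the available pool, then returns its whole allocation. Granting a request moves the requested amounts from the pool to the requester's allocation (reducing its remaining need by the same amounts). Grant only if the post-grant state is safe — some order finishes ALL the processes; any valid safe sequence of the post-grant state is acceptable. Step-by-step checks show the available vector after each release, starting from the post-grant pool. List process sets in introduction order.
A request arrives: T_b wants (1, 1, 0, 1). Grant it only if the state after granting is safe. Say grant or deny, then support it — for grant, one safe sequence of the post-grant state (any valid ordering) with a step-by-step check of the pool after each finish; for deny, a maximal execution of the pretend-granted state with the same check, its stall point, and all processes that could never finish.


DENY: after the grant no complete ordering would exist.
Key observation: after T_c, T_h the pool peaks at (5, 3, 5, 3), and each blocked process is short somewhere: T_i on R4; T_b on R2.
After a pretend grant, a maximal execution: T_c, T_h — then nothing else fits. Step-by-step check:
  pool = (1, 0, 2, 1)
  T_c needs (0, 0, 0, 0) <= (1, 0, 2, 1) -> finishes; pool += (3, 1, 2, 1) = (4, 1, 4, 2)
  T_h needs (4, 1, 3, 2) <= (4, 1, 4, 2) -> finishes; pool += (1, 2, 1, 1) = (5, 3, 5, 3)
  T_i still needs (1, 4, 4, 3) but only (5, 3, 5, 3) is free — short on R4
  T_b still needs (0, 0, 5, 5) but only (5, 3, 5, 3) is free — short on R2
Post-grant, the permanently blocked set is T_i and T_b.


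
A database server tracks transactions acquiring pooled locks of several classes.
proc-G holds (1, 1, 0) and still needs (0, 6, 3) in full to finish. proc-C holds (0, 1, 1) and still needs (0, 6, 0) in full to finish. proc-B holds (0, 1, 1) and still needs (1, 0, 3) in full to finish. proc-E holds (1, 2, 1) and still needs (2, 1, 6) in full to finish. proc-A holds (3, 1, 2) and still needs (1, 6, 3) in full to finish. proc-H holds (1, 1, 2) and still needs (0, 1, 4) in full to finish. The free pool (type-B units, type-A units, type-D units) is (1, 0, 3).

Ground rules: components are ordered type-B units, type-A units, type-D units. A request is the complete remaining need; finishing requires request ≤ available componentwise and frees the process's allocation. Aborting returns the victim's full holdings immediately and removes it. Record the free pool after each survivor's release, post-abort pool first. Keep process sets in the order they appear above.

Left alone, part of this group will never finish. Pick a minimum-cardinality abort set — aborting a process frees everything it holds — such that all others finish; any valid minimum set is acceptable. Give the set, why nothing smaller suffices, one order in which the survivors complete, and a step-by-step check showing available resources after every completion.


Abort proc-G and proc-A.
Key observation: no ordering could ever have run proc-C before the abort of proc-G and proc-A; with (4, 2, 2) back in the pool it fits at step 4.
No one abort is enough; case by case: proc-G alone leaves proc-C blocked (short on type-A units); proc-C alone leaves proc-G blocked (short on type-A units); proc-B alone leaves proc-G blocked (short on type-A units); proc-E alone leaves proc-G blocked (short on type-A units); proc-A alone leaves proc-G blocked (short on type-A units); proc-H alone leaves proc-G blocked (short on type-A units).
Survivors finish in the order: proc-B, proc-E, proc-H, proc-C. Step-by-step check (pool after the aborts first):
  pool = (5, 2, 5)
  proc-B: need (1, 0, 3) fits (5, 2, 5); releases (0, 1, 1), pool now (5, 3, 6)
  proc-E: need (2, 1, 6) fits (5, 3, 6); releases (1, 2, 1), pool now (6, 5, 7)
  proc-H: need (0, 1, 4) fits (6, 5, 7); releases (1, 1, 2), pool now (7, 6, 9)
  proc-C: need (0, 6, 0) fits (7, 6, 9); releases (0, 1, 1), pool now (7, 7, 10)


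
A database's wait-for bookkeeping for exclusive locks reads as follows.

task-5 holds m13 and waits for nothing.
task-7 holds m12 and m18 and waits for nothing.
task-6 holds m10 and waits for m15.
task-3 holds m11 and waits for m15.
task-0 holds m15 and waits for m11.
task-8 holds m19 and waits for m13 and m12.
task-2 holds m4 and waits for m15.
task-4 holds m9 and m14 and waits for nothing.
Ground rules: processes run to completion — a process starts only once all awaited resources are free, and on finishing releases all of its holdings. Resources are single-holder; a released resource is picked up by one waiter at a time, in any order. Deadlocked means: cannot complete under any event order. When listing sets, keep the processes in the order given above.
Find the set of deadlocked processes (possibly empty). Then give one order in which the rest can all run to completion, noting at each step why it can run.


The deadlocked set is task-6, task-3, task-0 and task-2.
Key observation: the loop task-0 -> task-3 -> task-0 blocks itself forever; task-6 and task-2 wait into the deadlock from upstream.
The rest can finish in the order task-4, task-7, task-5, task-8.
Check, step by step:
  task-4: no waits; runs immediately, freeing m9 and m14
  task-7: no waits; runs immediately, freeing m12 and m18
  task-5: no waits; runs immediately, freeing m13
  task-8: everything it awaited (m13 and m12) is free; runs, freeing m19


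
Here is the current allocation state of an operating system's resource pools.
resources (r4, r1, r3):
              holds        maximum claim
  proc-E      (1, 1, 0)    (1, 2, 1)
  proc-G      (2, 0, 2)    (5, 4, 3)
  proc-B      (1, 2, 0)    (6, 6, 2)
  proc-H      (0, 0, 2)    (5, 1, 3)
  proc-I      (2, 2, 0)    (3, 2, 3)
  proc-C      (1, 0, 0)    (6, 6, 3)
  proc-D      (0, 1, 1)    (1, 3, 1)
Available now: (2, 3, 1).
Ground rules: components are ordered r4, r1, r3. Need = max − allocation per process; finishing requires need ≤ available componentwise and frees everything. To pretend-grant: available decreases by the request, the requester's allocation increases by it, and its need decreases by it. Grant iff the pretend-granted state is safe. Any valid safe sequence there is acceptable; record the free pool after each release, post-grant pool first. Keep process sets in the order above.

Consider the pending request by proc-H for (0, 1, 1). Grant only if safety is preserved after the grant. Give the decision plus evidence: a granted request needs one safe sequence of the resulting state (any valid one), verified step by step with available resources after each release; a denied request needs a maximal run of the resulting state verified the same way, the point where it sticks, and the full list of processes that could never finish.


GRANT: granting preserves safety; a valid post-grant sequence is proc-D, proc-E, proc-G, proc-H, proc-I, proc-B, proc-C.
Key observation: the transfer keeps a workable pool ((2, 2, 0)); proc-D starts the safe sequence.
Verifying the post-grant state step by step:
  pool = (2, 2, 0)
  proc-D: need (1, 2, 0) fits (2, 2, 0); releases (0, 1, 1), pool now (2, 3, 1)
  proc-E: need (0, 1, 1) fits (2, 3, 1); releases (1, 1, 0), pool now (3, 4, 1)
  proc-G: need (3, 4, 1) fits (3, 4, 1); releases (2, 0, 2), pool now (5, 4, 3)
  proc-H: need (5, 0, 0) fits (5, 4, 3); releases (0, 1, 3), pool now (5, 5, 6)
  proc-I: need (1, 0, 3) fits (5, 5, 6); releases (2, 2, 0), pool now (7, 7, 6)
  proc-B: need (5, 4, 2) fits (7, 7, 6); releases (1, 2, 0), pool now (8, 9, 6)
  proc-C: need (5, 6, 3) fits (8, 9, 6); releases (1, 0, 0), pool now (9, 9, 6)


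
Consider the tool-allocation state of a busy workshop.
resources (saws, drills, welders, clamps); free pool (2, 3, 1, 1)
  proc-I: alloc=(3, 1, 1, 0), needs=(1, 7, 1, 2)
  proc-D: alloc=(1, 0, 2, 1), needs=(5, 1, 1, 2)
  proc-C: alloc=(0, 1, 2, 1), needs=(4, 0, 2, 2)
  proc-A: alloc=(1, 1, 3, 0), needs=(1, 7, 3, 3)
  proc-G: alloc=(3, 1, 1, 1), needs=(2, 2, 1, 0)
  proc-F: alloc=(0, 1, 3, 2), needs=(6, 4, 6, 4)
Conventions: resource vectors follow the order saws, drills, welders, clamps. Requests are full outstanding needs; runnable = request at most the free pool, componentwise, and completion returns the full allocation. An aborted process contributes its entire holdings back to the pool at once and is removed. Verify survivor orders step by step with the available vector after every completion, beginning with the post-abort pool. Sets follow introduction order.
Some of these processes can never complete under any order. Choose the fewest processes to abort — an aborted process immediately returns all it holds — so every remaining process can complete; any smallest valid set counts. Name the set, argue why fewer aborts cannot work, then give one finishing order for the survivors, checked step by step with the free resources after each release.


The answer: abort proc-I.
Key observation: proc-A had no path to completion before; after the abort of proc-I ((3, 1, 1, 0) returned), step 5 is where it fits.
No smaller set exists: with zero aborts the deadlock remains.
Survivors finish in the order: proc-G, proc-C, proc-D, proc-F, proc-A. Verifying each step (pool after the aborts first):
  pool = (5, 4, 2, 1)
  proc-G needs (2, 2, 1, 0) <= (5, 4, 2, 1) -> finishes; pool += (3, 1, 1, 1) = (8, 5, 3, 2)
  proc-C needs (4, 0, 2, 2) <= (8, 5, 3, 2) -> finishes; pool += (0, 1, 2, 1) = (8, 6, 5, 3)
  proc-D needs (5, 1, 1, 2) <= (8, 6, 5, 3) -> finishes; pool += (1, 0, 2, 1) = (9, 6, 7, 4)
  proc-F needs (6, 4, 6, 4) <= (9, 6, 7, 4) -> finishes; pool += (0, 1, 3, 2) = (9, 7, 10, 6)
  proc-A needs (1, 7, 3, 3) <= (9, 7, 10, 6) -> finishes; pool += (1, 1, 3, 0) = (10, 8, 13, 6)


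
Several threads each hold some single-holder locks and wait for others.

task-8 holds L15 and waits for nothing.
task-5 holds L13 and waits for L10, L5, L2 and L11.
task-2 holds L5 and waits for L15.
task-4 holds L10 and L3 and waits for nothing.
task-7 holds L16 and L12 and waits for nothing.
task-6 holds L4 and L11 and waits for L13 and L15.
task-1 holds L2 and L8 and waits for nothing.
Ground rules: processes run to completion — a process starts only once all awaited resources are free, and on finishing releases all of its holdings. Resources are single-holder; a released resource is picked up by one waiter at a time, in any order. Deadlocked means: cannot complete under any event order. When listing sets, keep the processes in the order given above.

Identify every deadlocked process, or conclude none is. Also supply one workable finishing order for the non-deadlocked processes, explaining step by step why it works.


The deadlocked set is task-5 and task-6.
Key observation: the loop task-5 -> task-6 -> task-5 blocks itself forever; no other process is dragged down with it.
A valid finishing order for the others: task-4, task-7, task-8, task-2, task-1.
Check, step by step:
  task-4 waits on nothing -> runs at once and releases L10 and L3
  task-7 waits on nothing -> runs at once and releases L16 and L12
  task-8 waits on nothing -> runs at once and releases L15
  task-2 waits on L15 — all released -> runs and releases L5
  task-1 waits on nothing -> runs at once and releases L2 and L8


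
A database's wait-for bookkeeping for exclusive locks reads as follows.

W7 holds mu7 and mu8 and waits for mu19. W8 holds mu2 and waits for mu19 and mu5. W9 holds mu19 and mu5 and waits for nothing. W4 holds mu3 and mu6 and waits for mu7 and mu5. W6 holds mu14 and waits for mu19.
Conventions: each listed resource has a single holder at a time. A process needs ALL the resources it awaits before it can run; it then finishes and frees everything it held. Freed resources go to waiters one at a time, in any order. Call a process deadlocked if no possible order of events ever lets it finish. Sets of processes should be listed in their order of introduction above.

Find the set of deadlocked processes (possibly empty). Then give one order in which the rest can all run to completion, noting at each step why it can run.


No process is deadlocked.
Key observation: every chain of waits terminates; starting from the processes that wait on nothing, all the rest unlock in turn.
A valid finishing order for the others: W9, W6, W8, W7, W4.
Check, step by step:
  run W9 (it waits on nothing); releases mu19 and mu5
  W6: everything it awaited (mu19) is free; runs, freeing mu14
  W8: everything it awaited (mu19 and mu5) is free; runs, freeing mu2
  W7: everything it awaited (mu19) is free; runs, freeing mu7 and mu8
  W4: everything it awaited (mu7 and mu5) is free; runs, freeing mu3 and mu6


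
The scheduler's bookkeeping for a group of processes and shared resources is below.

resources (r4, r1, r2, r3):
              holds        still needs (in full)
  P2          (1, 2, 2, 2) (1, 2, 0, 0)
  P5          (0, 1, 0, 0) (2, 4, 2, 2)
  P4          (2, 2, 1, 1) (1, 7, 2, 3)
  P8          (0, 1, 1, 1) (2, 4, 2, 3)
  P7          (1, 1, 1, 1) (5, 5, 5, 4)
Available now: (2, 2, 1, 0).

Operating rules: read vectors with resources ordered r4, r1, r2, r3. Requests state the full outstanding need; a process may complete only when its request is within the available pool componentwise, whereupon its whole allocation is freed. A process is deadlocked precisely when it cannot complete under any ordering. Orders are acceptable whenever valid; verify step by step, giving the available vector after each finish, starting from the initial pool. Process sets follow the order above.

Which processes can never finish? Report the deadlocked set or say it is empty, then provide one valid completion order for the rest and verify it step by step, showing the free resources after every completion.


Deadlocked set: P4, P8 and P7.
Key observation: no order helps: past P2, P5, the free pool tops out at (3, 5, 3, 2), below what each blocked process needs in r3.
One completion order for the rest: P2, P5. Check, step by step:
  pool = (2, 2, 1, 0)
  P2: need (1, 2, 0, 0) fits (2, 2, 1, 0); releases (1, 2, 2, 2), pool now (3, 4, 3, 2)
  P5: need (2, 4, 2, 2) fits (3, 4, 3, 2); releases (0, 1, 0, 0), pool now (3, 5, 3, 2)
None of the blocked processes ever fits:
  P4 cannot run: need (1, 7, 2, 3) vs free (3, 5, 3, 2) (insufficient r1 and r3)
  P8 cannot run: need (2, 4, 2, 3) vs free (3, 5, 3, 2) (insufficient r3)
  P7 cannot run: need (5, 5, 5, 4) vs free (3, 5, 3, 2) (insufficient r4, r2 and r3)


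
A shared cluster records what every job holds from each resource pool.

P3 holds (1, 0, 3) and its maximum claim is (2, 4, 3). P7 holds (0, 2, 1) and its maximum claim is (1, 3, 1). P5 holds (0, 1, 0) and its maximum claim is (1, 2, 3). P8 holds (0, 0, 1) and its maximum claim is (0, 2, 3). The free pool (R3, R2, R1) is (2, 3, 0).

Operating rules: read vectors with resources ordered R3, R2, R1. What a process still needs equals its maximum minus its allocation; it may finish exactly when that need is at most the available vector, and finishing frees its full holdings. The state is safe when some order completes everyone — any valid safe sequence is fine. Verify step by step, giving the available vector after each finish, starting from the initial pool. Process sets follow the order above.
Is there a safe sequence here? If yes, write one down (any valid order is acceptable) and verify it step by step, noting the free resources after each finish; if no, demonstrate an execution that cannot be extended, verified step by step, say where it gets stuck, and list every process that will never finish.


SAFE, for example via the order P7, P3, P5, P8.
Key observation: no step in this order meets a requested resource exactly; the smallest headroom is 1, first reached at P7 (need (1, 1, 0), pool (2, 3, 0)).
Check, step by step:
  pool = (2, 3, 0)
  P7 needs (1, 1, 0) <= (2, 3, 0) -> finishes; pool += (0, 2, 1) = (2, 5, 1)
  P3 needs (1, 4, 0) <= (2, 5, 1) -> finishes; pool += (1, 0, 3) = (3, 5, 4)
  P5 needs (1, 1, 3) <= (3, 5, 4) -> finishes; pool += (0, 1, 0) = (3, 6, 4)
  P8 needs (0, 2, 2) <= (3, 6, 4) -> finishes; pool += (0, 0, 1) = (3, 6, 5)


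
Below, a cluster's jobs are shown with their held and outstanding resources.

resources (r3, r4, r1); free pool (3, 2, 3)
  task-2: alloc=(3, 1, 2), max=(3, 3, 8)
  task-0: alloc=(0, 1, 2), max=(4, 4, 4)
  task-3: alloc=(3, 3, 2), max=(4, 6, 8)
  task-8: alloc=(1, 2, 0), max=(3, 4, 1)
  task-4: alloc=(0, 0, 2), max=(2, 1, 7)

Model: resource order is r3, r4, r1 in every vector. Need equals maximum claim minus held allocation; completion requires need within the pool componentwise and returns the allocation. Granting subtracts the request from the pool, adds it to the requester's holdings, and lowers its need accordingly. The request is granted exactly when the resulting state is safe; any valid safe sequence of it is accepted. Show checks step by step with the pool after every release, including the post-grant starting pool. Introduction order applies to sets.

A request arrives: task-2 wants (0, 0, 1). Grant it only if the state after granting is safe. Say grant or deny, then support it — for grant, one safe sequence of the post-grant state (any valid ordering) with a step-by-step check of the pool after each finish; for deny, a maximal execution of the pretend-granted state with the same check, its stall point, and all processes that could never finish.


DENY. Granting would leave the state unsafe.
Key observation: no order helps: past task-8, task-0, the free pool tops out at (4, 5, 4), below what each blocked process needs in r1.
After a pretend grant, a maximal execution: task-8, task-0 — then nothing else fits. Check, step by step:
  pool = (3, 2, 2)
  task-8: need (2, 2, 1) fits (3, 2, 2); releases (1, 2, 0), pool now (4, 4, 2)
  task-0: need (4, 3, 2) fits (4, 4, 2); releases (0, 1, 2), pool now (4, 5, 4)
  task-2 cannot run: need (0, 2, 5) vs free (4, 5, 4) (insufficient r1)
  task-3 cannot run: need (1, 3, 6) vs free (4, 5, 4) (insufficient r1)
  task-4 cannot run: need (2, 1, 5) vs free (4, 5, 4) (insufficient r1)
Processes that could never finish after the grant: task-2, task-3 and task-4.


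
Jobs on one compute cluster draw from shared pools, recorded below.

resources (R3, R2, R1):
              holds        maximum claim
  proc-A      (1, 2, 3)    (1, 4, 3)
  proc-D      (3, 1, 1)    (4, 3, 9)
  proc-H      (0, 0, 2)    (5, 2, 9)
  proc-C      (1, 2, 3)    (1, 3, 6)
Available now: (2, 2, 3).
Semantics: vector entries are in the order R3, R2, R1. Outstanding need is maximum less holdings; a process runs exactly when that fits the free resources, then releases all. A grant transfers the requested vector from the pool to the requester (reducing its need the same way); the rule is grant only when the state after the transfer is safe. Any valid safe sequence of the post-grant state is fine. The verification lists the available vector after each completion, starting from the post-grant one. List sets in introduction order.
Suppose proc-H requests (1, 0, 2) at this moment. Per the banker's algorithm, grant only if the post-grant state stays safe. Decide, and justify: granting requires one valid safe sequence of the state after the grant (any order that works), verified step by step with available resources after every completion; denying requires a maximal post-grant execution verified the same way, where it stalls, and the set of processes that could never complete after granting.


DENY. Granting would leave the state unsafe.
Key observation: after proc-A, proc-C the pool peaks at (3, 6, 7), and each blocked process is short somewhere: proc-D on R1; proc-H on R3.
On the post-grant state, proc-A, proc-C is a maximal run — nothing extends it. Check, step by step:
  pool = (1, 2, 1)
  proc-A needs (0, 2, 0) <= (1, 2, 1) -> finishes; pool += (1, 2, 3) = (2, 4, 4)
  proc-C needs (0, 1, 3) <= (2, 4, 4) -> finishes; pool += (1, 2, 3) = (3, 6, 7)
  blocked: proc-D wants (1, 2, 8), pool (3, 6, 7) — not enough R1
  blocked: proc-H wants (4, 2, 5), pool (3, 6, 7) — not enough R3
Post-grant, the permanently blocked set is proc-D and proc-H.


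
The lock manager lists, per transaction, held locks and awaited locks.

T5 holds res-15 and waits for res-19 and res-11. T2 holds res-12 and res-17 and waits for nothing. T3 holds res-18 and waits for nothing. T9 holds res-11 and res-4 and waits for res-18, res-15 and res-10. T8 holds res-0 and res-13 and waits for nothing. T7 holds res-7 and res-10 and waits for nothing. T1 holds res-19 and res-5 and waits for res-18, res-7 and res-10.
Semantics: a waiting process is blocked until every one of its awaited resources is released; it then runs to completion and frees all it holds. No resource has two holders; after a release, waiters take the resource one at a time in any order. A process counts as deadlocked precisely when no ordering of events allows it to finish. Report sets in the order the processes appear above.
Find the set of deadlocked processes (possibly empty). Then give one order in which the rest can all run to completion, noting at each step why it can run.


Deadlocked: T5 and T9.
Key observation: the wait chain closes on itself along T5 -> T9 -> T5; no other process is dragged down with it.
One completion order for the rest: T7, T3, T2, T1, T8.
Step-by-step check:
  T7 waits on nothing -> runs at once and releases res-7 and res-10
  T3 waits on nothing -> runs at once and releases res-18
  T2 waits on nothing -> runs at once and releases res-12 and res-17
  T1 waits on res-18, res-7 and res-10 — all released -> runs and releases res-19 and res-5
  T8 waits on nothing -> runs at once and releases res-0 and res-13


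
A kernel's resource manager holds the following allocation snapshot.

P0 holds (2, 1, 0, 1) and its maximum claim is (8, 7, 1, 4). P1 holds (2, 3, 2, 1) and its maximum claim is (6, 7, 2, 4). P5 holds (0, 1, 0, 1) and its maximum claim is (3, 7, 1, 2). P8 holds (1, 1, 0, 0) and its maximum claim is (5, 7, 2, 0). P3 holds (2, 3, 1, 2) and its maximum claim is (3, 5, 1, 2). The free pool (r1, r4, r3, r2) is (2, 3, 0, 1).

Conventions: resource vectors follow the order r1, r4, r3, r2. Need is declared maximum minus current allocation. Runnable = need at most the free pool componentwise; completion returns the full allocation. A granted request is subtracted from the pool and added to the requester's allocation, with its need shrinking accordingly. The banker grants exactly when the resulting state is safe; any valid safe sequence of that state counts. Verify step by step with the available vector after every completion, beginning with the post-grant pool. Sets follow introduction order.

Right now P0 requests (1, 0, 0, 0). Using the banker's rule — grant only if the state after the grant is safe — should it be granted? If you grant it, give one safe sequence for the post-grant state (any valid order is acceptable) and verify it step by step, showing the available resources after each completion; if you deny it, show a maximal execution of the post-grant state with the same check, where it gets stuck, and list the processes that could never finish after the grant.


DENY: after the grant no complete ordering would exist.
Key observation: the wall is r1: completing P3, P5 brings the pool only to (3, 7, 1, 4), and all the rest need more.
Pretend the grant happened; the run P3, P5 goes as far as possible. Verifying each step:
  pool = (1, 3, 0, 1)
  run P3 (needs (1, 2, 0, 0), free (1, 3, 0, 1)); after release of (2, 3, 1, 2) the pool is (3, 6, 1, 3)
  run P5 (needs (3, 6, 1, 1), free (3, 6, 1, 3)); after release of (0, 1, 0, 1) the pool is (3, 7, 1, 4)
  P0 cannot run: need (5, 6, 1, 3) vs free (3, 7, 1, 4) (insufficient r1)
  P1 cannot run: need (4, 4, 0, 3) vs free (3, 7, 1, 4) (insufficient r1)
  P8 cannot run: need (4, 6, 2, 0) vs free (3, 7, 1, 4) (insufficient r1 and r3)
Had the request been granted, P0, P1 and P8 could never finish.


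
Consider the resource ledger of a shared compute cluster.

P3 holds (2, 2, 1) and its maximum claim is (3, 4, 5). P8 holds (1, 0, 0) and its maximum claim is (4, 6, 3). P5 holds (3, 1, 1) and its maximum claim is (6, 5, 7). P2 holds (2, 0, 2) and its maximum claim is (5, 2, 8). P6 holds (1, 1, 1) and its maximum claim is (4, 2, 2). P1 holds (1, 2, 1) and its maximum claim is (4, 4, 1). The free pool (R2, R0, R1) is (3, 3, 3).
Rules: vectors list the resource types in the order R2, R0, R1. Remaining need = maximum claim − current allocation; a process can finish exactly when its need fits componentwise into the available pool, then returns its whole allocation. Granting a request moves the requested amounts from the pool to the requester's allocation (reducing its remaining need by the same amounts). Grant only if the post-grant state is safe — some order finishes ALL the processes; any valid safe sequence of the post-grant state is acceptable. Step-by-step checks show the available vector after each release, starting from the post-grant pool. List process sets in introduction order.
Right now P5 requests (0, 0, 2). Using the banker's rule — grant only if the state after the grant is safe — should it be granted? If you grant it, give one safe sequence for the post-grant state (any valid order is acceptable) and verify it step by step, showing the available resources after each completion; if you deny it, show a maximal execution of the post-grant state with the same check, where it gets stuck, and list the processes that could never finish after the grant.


DENY: after the grant no complete ordering would exist.
Key observation: even finishing P1, P6, P8 leaves just (6, 6, 3) free — too little R1 for any of the remaining processes.
Pretend the grant happened; the run P1, P6, P8 goes as far as possible. Check, step by step:
  pool = (3, 3, 1)
  P1: need (3, 2, 0) fits (3, 3, 1); releases (1, 2, 1), pool now (4, 5, 2)
  P6: need (3, 1, 1) fits (4, 5, 2); releases (1, 1, 1), pool now (5, 6, 3)
  P8: need (3, 6, 3) fits (5, 6, 3); releases (1, 0, 0), pool now (6, 6, 3)
  blocked: P3 wants (1, 2, 4), pool (6, 6, 3) — not enough R1
  blocked: P5 wants (3, 4, 4), pool (6, 6, 3) — not enough R1
  blocked: P2 wants (3, 2, 6), pool (6, 6, 3) — not enough R1
Had the request been granted, P3, P5 and P2 could never finish.


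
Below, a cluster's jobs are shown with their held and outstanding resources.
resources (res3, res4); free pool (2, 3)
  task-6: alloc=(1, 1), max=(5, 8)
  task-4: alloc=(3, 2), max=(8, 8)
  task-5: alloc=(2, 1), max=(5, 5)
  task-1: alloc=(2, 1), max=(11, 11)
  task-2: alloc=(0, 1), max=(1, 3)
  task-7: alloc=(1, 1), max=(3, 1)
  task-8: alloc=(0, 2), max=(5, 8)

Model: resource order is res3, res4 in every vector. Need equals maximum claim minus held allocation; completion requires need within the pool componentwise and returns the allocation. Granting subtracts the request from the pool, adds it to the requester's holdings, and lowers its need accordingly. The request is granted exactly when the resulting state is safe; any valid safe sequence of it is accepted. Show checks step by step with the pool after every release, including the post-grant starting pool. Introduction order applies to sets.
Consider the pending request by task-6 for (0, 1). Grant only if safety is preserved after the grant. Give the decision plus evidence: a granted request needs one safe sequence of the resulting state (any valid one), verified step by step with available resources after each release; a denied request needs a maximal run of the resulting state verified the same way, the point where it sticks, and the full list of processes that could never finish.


DENY — the pretend-granted state is unsafe.
Key observation: task-2, task-7, task-5 can finish, but then (5, 5) is all there is, and the blocked group's res4 demands exceed it.
On the post-grant state, task-2, task-7, task-5 is a maximal run — nothing extends it. Step-by-step check:
  pool = (2, 2)
  task-2 needs (1, 2) <= (2, 2) -> finishes; pool += (0, 1) = (2, 3)
  task-7 needs (2, 0) <= (2, 3) -> finishes; pool += (1, 1) = (3, 4)
  task-5 needs (3, 4) <= (3, 4) -> finishes; pool += (2, 1) = (5, 5)
  task-6 still needs (4, 6) but only (5, 5) is free — short on res4
  task-4 still needs (5, 6) but only (5, 5) is free — short on res4
  task-1 still needs (9, 10) but only (5, 5) is free — short on res3 and res4
  task-8 still needs (5, 6) but only (5, 5) is free — short on res4
Processes that could never finish after the grant: task-6, task-4, task-1 and task-8.
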